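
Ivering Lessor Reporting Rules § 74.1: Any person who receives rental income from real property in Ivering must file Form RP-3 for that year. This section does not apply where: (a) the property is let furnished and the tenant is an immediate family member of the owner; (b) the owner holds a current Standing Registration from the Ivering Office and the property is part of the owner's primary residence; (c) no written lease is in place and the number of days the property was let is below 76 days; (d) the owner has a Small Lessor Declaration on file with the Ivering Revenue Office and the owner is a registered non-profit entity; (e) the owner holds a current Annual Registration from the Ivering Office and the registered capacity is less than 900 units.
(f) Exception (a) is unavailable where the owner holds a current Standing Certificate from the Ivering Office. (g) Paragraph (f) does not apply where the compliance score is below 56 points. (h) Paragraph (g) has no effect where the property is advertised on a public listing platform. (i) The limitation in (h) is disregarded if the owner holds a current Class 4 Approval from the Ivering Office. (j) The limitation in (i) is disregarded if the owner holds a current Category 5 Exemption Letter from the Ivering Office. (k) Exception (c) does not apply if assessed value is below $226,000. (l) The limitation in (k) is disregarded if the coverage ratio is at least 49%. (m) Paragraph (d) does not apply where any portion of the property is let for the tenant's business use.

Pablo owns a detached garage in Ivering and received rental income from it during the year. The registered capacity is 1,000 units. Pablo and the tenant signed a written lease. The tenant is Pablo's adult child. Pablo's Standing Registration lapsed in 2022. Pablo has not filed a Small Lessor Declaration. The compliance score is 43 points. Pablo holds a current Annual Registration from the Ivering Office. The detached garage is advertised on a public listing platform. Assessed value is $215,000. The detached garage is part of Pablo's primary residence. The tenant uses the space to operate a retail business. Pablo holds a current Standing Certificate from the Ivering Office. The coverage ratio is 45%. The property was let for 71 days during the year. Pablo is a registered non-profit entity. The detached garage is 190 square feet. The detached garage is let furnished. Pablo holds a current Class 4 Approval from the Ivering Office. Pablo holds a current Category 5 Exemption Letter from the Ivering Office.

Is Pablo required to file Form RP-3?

Yes — Pablo must file Form RP-3.

Exception (a)'s conditions are all satisfied: the property is let furnished; the tenant is an immediate family member. However, paragraphs (f)–(j) must be considered: (f) operates against (a): a current Standing Certificate is held. (g) is triggered (the compliance score is 43 points, below the 56 points limit), but is itself disapplied by (h): (h) operates against (g): the property is publicly advertised. (i) would limit (h) — a current Class 4 Approval is held — but (j) sets (i) aside: (j) operates against (i): a current Category 5 Exemption Letter is held. So (a) is unavailable.
Exception (b) fails — no current Standing Registration is held.
Exception (c) does not apply: a written lease is in place.
Exception (d) does not apply: no Small Lessor Declaration is on file.
Exception (e) fails — the registered capacity is 1,000 units, not less than 900 units.
No exception applies. The general rule governs.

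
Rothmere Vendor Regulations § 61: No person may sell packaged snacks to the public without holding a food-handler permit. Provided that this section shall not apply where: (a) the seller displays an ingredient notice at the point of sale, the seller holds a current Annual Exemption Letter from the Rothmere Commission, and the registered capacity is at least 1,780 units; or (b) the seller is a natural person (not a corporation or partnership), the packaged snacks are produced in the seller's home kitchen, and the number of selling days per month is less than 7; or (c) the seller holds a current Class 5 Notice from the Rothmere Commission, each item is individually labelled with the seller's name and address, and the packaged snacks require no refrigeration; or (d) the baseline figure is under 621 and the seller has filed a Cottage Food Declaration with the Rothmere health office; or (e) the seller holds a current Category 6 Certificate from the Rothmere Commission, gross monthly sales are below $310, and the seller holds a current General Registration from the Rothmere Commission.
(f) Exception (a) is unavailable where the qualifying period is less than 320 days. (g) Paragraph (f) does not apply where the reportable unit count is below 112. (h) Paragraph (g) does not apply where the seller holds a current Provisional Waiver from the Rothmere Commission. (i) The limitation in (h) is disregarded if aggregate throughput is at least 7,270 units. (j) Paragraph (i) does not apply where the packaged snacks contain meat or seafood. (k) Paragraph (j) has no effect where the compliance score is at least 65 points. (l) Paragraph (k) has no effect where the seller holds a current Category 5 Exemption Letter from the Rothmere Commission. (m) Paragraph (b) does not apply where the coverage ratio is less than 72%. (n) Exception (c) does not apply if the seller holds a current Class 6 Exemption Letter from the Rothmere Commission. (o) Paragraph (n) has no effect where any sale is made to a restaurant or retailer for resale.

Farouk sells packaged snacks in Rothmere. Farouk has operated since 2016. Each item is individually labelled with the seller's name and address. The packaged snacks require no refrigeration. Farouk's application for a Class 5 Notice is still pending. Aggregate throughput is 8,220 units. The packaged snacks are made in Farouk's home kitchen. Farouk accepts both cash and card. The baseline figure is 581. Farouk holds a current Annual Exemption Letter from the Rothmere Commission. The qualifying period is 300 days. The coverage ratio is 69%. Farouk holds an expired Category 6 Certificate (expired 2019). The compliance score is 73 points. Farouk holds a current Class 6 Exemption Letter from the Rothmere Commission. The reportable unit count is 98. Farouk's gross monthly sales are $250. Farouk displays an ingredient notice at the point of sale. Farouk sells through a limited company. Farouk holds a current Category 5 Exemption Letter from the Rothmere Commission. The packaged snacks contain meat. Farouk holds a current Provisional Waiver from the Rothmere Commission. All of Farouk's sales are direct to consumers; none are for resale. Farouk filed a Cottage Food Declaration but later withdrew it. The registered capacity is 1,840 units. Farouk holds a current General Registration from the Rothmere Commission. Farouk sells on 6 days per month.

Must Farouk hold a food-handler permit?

Exception (a)'s conditions are all satisfied: an ingredient notice is displayed; a current Annual Exemption Letter is held; the registered capacity is 1,840 units, meeting the 1,780 units threshold. But applying paragraphs (f)–(l): (f) operates against (a): the qualifying period is 300 days, less than the 320 days limit. (g) would limit (f) — the reportable unit count is 98, below the 112 limit — but (h) sets (g) aside: (h) is engaged — a current Provisional Waiver is held. (i) would limit (h) — aggregate throughput is 8,220 units, meeting the 7,270 units threshold — but (j) sets (i) aside: (j) operates against (i): the packaged snacks contain meat. (k) applies (the compliance score is 73 points, meeting the 65 points threshold), but is itself disapplied by (l): (l) is engaged — a current Category 5 Exemption Letter is held. So (a) is unavailable.
Exception (b) requires that the seller is a natural person (not a corporation or partnership); but the seller operates through a limited company, so (b) is unavailable.
Exception (c) does not apply: the Class 5 Notice is not current.
Exception (d) fails — the Cottage Food Declaration was withdrawn.
Exception (e) does not apply: no current Category 6 Certificate is held.
No exception displaces § 61.

Yes — Farouk must hold a food-handler permit.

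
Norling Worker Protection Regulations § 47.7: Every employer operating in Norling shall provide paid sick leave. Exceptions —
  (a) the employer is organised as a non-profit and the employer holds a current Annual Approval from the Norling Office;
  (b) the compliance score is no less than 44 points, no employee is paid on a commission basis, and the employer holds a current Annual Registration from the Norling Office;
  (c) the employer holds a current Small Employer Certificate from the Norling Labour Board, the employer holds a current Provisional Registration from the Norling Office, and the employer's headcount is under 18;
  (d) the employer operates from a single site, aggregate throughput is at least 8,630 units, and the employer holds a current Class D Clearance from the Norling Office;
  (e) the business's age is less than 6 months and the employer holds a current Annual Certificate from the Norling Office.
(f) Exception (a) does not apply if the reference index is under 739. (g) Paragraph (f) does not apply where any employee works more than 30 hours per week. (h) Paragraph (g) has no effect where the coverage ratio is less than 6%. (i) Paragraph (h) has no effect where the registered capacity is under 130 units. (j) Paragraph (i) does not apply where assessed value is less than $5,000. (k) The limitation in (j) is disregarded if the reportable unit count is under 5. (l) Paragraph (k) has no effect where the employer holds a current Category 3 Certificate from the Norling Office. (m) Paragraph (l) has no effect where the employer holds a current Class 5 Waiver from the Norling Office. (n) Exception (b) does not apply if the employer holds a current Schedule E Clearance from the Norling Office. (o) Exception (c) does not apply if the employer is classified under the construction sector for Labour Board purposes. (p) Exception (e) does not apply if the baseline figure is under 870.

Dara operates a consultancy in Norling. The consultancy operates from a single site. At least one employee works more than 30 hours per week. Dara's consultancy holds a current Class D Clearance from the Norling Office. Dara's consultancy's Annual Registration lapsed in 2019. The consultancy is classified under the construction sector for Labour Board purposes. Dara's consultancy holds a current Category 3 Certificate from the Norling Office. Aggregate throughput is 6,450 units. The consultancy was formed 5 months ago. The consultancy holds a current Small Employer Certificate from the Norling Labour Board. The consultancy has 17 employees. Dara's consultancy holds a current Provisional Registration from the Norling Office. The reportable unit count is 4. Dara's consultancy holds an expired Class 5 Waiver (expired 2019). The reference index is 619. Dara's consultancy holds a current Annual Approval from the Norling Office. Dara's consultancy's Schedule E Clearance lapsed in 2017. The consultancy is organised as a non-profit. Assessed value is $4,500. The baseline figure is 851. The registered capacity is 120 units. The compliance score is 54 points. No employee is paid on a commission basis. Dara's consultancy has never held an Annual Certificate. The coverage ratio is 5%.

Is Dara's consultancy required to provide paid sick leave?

Yes — Dara's consultancy must provide paid sick leave.

Exception (a): the employer is a non-profit; a current Annual Approval is held — every condition holds. But applying paragraphs (f)–(m): (f) operates against (a): the reference index is 619, under the 739 limit. (g) would limit (f) — at least one employee exceeds 30 hours/week — but (h) sets (g) aside: (h) operates against (g): the coverage ratio is 5%, less than the 6% limit. (i) would limit (h) — the registered capacity is 120 units, under the 130 units limit — but (j) sets (i) aside: (j) applies — assessed value is $4,500, less than the $5,000 limit. (k) is engaged (the reportable unit count is 4, under the 5 limit), but is displaced by (l): (l) operates against (k): a current Category 3 Certificate is held. (m), which would lift (l), is not engaged — there is no Class 5 Waiver in force. Exception (a) does not apply.
Exception (b) fails — there is no Annual Registration in force.
Exception (c)'s conditions are all satisfied: a current Small Employer Certificate is held; a current Provisional Registration is held; the employer's headcount is 17, under the 18 limit. However, paragraph (o) must be considered: (o) is engaged — the consultancy is classified under the construction sector. (c) is therefore removed.
Exception (d) does not apply: aggregate throughput is 6,450 units, short of 8,630 units.
Exception (e) does not apply: the Annual Certificate is not current.
None of the exceptions is available; § 47.7 applies in full.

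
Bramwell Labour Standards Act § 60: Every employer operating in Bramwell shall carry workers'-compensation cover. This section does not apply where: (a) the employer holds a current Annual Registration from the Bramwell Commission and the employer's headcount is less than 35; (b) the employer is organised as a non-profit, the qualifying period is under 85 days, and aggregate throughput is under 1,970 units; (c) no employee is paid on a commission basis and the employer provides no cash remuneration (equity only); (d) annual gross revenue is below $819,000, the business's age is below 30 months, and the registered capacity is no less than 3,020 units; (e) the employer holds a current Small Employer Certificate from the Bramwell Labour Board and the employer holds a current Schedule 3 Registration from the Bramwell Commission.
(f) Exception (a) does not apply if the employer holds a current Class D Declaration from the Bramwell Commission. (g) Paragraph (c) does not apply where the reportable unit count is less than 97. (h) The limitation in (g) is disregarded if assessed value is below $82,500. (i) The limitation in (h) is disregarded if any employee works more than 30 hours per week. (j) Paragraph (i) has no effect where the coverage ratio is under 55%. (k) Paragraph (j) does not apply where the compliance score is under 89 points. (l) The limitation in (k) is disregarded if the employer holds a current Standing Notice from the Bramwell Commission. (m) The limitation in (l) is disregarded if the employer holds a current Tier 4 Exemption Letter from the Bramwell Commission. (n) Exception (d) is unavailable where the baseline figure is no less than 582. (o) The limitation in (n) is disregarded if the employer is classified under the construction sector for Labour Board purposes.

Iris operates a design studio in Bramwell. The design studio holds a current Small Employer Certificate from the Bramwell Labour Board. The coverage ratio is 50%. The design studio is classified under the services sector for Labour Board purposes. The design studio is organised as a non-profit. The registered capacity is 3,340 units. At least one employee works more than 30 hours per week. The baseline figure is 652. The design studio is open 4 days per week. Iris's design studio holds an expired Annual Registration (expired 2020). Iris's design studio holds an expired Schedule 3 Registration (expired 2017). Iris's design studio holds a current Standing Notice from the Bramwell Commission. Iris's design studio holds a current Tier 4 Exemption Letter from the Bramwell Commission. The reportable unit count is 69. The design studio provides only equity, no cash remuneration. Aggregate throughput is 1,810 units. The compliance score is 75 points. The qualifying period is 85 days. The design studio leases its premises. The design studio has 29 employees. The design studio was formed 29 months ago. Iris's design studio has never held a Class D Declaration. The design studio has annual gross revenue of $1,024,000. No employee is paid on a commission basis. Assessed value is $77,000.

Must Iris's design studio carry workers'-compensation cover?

Yes — Iris's design studio must carry workers'-compensation cover.

Exception (a) fails — there is no Annual Registration in force.
Exception (b) requires that the qualifying period is under 85 days; but the qualifying period is 85 days, not under 85 days, so (b) is unavailable.
All of (c)'s requirements are met (no employee is paid on commission; remuneration is equity-only). But: (g) is triggered — the reportable unit count is 69, less than the 97 limit. (h) would limit (g) — assessed value is $77,000, below the $82,500 limit — but (i) sets (h) aside: (i) operates against (h): at least one employee exceeds 30 hours/week. (j) would limit (i) — the coverage ratio is 50%, under the 55% limit — but (k) sets (j) aside: (k) operates against (j): the compliance score is 75 points, under the 89 points limit. (l) operates (a current Standing Notice is held), but yields to (m): (m) applies — a current Tier 4 Exemption Letter is held. (c) is therefore removed.
Exception (d) fails — annual gross revenue is $1,024,000, not below $819,000.
Exception (e) does not apply: the Schedule 3 Registration is not current.
None of the exceptions is available; § 60 applies in full.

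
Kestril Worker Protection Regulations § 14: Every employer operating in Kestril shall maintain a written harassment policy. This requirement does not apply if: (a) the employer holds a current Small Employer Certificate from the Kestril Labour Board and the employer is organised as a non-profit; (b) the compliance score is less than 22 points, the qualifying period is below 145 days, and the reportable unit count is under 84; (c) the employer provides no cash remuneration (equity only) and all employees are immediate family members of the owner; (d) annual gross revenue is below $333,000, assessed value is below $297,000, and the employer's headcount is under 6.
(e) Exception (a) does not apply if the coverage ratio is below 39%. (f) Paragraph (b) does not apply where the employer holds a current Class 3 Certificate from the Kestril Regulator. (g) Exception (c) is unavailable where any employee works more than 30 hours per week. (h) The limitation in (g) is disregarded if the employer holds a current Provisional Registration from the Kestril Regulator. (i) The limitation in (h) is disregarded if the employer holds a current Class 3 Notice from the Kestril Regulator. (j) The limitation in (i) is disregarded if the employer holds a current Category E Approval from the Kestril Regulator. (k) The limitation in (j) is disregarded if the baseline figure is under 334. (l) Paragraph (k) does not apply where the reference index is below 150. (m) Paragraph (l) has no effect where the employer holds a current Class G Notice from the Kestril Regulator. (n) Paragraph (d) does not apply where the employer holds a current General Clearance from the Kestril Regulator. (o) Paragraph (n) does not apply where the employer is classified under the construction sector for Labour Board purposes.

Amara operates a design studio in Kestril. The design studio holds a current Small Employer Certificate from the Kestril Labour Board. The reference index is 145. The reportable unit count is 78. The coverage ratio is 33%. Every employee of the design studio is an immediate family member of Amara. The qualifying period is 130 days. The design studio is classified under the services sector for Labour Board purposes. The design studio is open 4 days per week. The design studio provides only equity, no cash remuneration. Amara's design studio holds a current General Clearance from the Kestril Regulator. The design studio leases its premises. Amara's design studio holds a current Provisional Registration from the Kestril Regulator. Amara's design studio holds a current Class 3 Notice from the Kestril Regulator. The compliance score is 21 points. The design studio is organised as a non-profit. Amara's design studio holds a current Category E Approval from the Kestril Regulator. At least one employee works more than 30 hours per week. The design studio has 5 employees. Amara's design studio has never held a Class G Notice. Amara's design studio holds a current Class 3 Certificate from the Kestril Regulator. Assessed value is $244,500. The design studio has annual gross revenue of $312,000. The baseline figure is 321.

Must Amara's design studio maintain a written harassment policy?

No — exception (c) applies; Amara's design studio is not required to maintain a written harassment policy.

Exception (a): a current Small Employer Certificate is held; the employer is a non-profit — every condition holds. However, paragraph (e) must be considered: (e) is triggered — the coverage ratio is 33%, below the 39% limit. (a) is therefore removed.
All of (b)'s requirements are met (the compliance score is 21 points, less than the 22 points limit; the qualifying period is 130 days, below the 145 days limit; the reportable unit count is 78, under the 84 limit). However, paragraph (f) must be considered: (f) operates against (b): a current Class 3 Certificate is held. So (b) is unavailable.
Exception (c)'s conditions are all satisfied: remuneration is equity-only; every employee is an immediate family member. Considering the limiting provisions: (g) would limit (c) — at least one employee exceeds 30 hours/week — but (h) sets (g) aside: (h) applies — a current Provisional Registration is held. (i) would limit (h) — a current Class 3 Notice is held — but (j) sets (i) aside: (j) operates against (i): a current Category E Approval is held. (k) would limit (j) — the baseline figure is 321, under the 334 limit — but (l) sets (k) aside: (l) operates — the reference index is 145, below the 150 limit. (m) does not operate here (the Class G Notice is not current), so (l) stands. Exception (c) stands.
Exception (d) is satisfied on its face — annual gross revenue is $312,000, below the $333,000 limit; assessed value is $244,500, below the $297,000 limit; the employer's headcount is 5, under the 6 limit. However, paragraphs (n)–(o) must be considered: (n) operates against (d): a current General Clearance is held. (o) is not engaged (the design studio is classified under the services sector), so (n) stands. So (d) is unavailable.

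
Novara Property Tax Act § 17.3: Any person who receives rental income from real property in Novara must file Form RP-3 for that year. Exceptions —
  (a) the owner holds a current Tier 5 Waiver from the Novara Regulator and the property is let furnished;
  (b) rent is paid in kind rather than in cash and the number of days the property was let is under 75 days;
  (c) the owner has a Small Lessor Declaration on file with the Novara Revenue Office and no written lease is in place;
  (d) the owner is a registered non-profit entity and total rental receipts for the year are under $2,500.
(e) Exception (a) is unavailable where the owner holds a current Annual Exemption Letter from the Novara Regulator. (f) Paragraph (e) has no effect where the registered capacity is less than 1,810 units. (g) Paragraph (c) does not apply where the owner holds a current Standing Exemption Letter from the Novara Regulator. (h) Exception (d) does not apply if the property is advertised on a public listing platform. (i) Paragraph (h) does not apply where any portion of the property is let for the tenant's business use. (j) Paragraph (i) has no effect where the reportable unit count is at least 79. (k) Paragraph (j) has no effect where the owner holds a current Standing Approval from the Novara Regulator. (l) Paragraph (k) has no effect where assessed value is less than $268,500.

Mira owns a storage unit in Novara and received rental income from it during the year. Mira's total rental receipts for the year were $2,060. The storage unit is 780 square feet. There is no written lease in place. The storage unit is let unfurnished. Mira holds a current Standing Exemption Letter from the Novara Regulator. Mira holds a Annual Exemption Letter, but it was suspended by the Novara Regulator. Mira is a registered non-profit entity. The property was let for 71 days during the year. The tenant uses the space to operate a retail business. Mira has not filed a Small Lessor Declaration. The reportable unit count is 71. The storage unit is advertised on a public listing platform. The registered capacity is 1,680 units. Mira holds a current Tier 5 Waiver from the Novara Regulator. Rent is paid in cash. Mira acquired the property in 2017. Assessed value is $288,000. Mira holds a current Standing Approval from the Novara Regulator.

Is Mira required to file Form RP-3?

No — exception (d) applies; Mira is not required to file Form RP-3.

Exception (a) fails — the property is let unfurnished.
Exception (b) fails — rent is paid in cash.
Exception (c) fails — no Small Lessor Declaration is on file.
Exception (d)'s conditions are all satisfied: Mira is a registered non-profit; total rental receipts for the year are $2,060, under the $2,500 limit. Considering the limiting provisions: (h) is triggered (the property is publicly advertised), but is displaced by (i): (i) applies — the space is let for business use. (j) is not triggered (the reportable unit count is 71, short of 79), so (i) stands. (d) remains available.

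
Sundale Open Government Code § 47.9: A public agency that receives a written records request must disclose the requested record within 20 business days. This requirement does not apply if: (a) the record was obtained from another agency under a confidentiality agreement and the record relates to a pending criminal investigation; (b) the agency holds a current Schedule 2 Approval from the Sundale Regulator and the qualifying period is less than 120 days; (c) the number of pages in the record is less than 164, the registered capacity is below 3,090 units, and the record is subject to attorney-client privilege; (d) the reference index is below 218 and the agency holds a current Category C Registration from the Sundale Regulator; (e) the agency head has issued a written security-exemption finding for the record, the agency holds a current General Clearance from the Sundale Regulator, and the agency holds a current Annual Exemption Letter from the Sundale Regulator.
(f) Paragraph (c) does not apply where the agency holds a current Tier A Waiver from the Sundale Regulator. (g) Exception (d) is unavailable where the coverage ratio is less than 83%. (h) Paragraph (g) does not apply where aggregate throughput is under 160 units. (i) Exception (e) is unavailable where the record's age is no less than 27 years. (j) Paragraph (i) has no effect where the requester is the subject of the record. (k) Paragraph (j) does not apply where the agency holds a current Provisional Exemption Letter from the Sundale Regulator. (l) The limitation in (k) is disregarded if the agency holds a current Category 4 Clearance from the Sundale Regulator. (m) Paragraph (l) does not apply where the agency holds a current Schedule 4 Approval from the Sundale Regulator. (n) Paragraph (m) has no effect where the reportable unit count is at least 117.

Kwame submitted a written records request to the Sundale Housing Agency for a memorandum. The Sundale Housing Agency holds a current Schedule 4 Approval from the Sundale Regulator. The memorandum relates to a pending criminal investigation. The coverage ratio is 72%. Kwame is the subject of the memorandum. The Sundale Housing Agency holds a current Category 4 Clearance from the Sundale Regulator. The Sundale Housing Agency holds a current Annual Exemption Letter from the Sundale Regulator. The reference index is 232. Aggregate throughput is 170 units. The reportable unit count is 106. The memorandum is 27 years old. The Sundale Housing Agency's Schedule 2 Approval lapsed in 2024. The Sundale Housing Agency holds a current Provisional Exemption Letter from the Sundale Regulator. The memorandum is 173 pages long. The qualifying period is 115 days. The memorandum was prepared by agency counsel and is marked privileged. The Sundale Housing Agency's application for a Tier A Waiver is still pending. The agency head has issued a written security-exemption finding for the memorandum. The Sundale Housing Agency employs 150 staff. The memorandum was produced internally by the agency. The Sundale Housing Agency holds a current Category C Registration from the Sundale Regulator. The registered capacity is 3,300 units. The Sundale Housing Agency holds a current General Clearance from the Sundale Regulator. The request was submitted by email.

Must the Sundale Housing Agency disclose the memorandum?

Exception (a) fails — the memorandum was produced internally.
Exception (b) does not apply: no current Schedule 2 Approval is held.
Exception (c) requires that the number of pages in the record is less than 164; but the number of pages in the record is 173, not less than 164, so (c) is unavailable.
Exception (d) does not apply: the reference index is 232, not below 218.
Exception (e)'s conditions are all satisfied: a written security-exemption finding has been issued; a current General Clearance is held; a current Annual Exemption Letter is held. But: (i) applies — the record's age is 27 years, meeting the 27 years threshold. (j) is engaged (Kwame is the subject of the memorandum), but is displaced by (k): (k) operates against (j): a current Provisional Exemption Letter is held. (l) operates (a current Category 4 Clearance is held), but is set aside by (m): (m) is triggered — a current Schedule 4 Approval is held. (n) is not engaged (the reportable unit count is 106, short of 117), so (m) stands. (e) is therefore removed.
Every exception is unavailable, so the rule governs.

Yes — the Sundale Housing Agency must disclose the memorandum.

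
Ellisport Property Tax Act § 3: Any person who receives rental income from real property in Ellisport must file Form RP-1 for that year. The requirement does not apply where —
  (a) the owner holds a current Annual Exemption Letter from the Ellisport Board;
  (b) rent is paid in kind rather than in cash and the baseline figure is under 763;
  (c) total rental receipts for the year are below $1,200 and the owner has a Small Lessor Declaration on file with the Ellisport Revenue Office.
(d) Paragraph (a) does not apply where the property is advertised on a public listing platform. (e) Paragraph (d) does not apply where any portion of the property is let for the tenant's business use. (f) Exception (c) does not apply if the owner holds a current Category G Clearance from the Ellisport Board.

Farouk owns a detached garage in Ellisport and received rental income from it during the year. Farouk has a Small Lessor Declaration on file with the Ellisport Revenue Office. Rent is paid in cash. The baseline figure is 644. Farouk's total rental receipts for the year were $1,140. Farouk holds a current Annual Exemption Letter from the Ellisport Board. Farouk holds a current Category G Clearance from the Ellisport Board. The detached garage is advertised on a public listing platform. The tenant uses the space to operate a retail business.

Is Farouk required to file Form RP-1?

No — exception (a) applies; Farouk is not required to file Form RP-1.

Exception (a)'s conditions are all satisfied: a current Annual Exemption Letter is held. Under paragraphs (d)–(e): (d) operates (the property is publicly advertised), but is overridden by (e): (e) is triggered — the space is let for business use. Exception (a) stands.
Exception (b) requires that rent is paid in kind rather than in cash; but rent is paid in cash, so (b) is unavailable.
Exception (c) is satisfied on its face — total rental receipts for the year are $1,140, below the $1,200 limit; a Small Lessor Declaration is on file. However, paragraph (f) must be considered: (f) operates against (c): a current Category G Clearance is held. (c) is therefore removed.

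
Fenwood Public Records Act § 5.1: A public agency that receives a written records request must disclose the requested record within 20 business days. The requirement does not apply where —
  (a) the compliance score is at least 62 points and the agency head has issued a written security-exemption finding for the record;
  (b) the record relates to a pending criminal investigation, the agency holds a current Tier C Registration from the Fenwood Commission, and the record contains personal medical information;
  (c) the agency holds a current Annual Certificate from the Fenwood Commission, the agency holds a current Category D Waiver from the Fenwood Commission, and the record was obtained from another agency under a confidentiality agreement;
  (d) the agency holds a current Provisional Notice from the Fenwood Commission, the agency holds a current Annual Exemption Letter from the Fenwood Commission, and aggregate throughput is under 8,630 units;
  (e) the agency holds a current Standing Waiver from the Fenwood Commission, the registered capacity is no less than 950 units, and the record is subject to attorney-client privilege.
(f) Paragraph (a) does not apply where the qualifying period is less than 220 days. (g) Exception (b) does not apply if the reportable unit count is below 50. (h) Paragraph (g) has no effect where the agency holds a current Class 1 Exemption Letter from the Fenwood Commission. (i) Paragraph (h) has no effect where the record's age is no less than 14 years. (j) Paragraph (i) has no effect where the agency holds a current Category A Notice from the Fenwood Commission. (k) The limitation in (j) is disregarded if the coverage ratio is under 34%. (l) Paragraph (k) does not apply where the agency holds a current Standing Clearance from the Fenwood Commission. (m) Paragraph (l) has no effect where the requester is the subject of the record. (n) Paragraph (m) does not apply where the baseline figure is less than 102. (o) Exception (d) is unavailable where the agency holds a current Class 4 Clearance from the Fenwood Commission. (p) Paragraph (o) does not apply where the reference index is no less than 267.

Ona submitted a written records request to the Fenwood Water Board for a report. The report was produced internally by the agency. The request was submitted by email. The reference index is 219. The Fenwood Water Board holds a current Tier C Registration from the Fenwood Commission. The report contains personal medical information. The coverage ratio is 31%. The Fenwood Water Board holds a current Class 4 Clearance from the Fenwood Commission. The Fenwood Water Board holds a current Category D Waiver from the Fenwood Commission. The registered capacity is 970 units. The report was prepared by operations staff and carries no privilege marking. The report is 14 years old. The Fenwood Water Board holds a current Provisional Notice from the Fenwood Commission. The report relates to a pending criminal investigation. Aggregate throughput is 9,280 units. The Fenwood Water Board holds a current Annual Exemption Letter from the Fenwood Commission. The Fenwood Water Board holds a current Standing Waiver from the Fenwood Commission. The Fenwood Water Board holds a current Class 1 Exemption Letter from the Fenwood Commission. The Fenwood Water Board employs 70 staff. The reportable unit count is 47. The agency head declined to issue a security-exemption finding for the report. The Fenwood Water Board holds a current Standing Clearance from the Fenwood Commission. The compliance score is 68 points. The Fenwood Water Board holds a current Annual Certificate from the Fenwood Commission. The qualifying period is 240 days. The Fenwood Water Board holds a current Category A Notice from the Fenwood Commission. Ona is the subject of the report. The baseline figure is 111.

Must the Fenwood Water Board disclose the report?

Yes — the Fenwood Water Board must disclose the report.

Exception (a) requires that the agency head has issued a written security-exemption finding for the record; but the agency head declined to issue a security-exemption finding, so (a) is unavailable.
Exception (b): the report relates to a pending investigation; a current Tier C Registration is held; the report contains personal medical information — every condition holds. But: (g) is engaged — the reportable unit count is 47, below the 50 limit. (h) would limit (g) — a current Class 1 Exemption Letter is held — but (i) sets (h) aside: (i) operates against (h): the record's age is 14 years, meeting the 14 years threshold. (j) is engaged (a current Category A Notice is held), but is overridden by (k): (k) operates against (j): the coverage ratio is 31%, under the 34% limit. (l) would limit (k) — a current Standing Clearance is held — but (m) sets (l) aside: (m) operates — Ona is the subject of the report. (n), which would lift (m), is not triggered — the baseline figure is 111, not less than 102. (b) is therefore removed.
Exception (c) fails — the report was produced internally.
Exception (d) fails — aggregate throughput is 9,280 units, not under 8,630 units.
Exception (e) fails — the report carries no privilege marking.
None of the exceptions is available; § 5.1 applies in full.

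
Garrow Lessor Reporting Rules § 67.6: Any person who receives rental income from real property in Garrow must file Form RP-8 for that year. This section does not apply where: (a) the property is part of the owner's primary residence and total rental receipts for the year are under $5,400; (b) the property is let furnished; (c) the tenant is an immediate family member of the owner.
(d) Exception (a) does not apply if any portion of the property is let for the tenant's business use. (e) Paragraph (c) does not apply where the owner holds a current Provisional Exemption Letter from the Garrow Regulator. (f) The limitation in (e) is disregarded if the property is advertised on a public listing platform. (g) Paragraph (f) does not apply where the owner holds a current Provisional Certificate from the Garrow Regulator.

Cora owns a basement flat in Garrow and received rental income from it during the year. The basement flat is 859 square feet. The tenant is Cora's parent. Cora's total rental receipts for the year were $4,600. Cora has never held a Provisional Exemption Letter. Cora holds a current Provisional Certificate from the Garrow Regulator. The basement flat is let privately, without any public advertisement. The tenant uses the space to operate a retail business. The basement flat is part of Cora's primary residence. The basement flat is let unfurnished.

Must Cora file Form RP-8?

No — exception (c) applies; Cora is not required to file Form RP-8.

Exception (a)'s conditions are all satisfied: the basement flat is part of the primary residence; total rental receipts for the year are $4,600, under the $5,400 limit. Turning to paragraph (d): (d) is triggered — the space is let for business use. Exception (a) does not apply.
Exception (b) fails — the property is let unfurnished.
Exception (c)'s conditions are all satisfied: the tenant is an immediate family member. As to paragraphs (e)–(g): (e), which would limit (c), does not operate here: no current Provisional Exemption Letter is held. (c) remains available.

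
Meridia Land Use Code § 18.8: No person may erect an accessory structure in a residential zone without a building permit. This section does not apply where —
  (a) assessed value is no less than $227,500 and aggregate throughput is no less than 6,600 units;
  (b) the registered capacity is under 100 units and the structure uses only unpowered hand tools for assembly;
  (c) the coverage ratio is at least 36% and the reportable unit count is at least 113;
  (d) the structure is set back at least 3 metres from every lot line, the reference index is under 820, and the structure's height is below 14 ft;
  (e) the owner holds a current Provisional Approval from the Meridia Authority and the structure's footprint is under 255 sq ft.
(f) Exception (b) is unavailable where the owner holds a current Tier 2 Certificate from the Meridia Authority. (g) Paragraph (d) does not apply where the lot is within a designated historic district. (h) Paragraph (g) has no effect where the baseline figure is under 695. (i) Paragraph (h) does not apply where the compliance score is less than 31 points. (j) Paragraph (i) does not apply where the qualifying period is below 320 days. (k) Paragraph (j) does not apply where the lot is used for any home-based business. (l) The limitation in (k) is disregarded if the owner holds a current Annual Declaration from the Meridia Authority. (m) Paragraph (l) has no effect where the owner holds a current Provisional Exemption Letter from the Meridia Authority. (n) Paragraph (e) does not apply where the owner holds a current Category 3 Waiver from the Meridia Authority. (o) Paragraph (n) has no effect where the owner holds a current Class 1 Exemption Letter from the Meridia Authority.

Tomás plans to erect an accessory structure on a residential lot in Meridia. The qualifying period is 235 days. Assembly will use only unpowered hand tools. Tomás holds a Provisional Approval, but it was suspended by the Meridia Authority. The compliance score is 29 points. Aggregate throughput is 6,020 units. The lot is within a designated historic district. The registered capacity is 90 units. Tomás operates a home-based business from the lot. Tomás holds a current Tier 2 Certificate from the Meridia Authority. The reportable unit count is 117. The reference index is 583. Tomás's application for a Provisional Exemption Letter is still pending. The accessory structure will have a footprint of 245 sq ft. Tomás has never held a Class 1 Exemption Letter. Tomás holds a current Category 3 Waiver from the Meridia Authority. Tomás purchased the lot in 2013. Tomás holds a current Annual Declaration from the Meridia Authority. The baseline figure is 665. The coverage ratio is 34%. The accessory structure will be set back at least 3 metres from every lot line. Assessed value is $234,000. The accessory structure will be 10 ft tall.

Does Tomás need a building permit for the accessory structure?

No — exception (d) applies; Tomás does not need a building permit.

Exception (a) does not apply: aggregate throughput is 6,020 units, short of 6,600 units.
Exception (b) is satisfied on its face — the registered capacity is 90 units, under the 100 units limit; assembly uses only hand tools. But applying paragraph (f): (f) applies — a current Tier 2 Certificate is held. Exception (b) does not apply.
Exception (c) does not apply: the coverage ratio is 34%, short of 36%.
Exception (d) is satisfied on its face — the setback is at least 3 m on every side; the reference index is 583, under the 820 limit; the structure's height is 10 ft, below the 14 ft limit. Considering the limiting provisions: (g) operates (the lot is in a historic district), but is set aside by (h): (h) operates against (g): the baseline figure is 665, under the 695 limit. (i) would limit (h) — the compliance score is 29 points, less than the 31 points limit — but (j) sets (i) aside: (j) is triggered — the qualifying period is 235 days, below the 320 days limit. (k) is triggered (a home-based business operates on the lot), but is overridden by (l): (l) operates against (k): a current Annual Declaration is held. (m) is not triggered (the Provisional Exemption Letter is not current), so (l) stands. (d) remains available.
Exception (e) fails — the Provisional Approval is not current.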